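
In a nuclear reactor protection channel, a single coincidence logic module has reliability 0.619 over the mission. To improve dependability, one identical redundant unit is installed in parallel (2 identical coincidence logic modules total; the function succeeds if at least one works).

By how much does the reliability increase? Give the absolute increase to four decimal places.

0.2358

R_before = 0.619
R_after = 1 − (1 − 0.619)^2 = 0.8548
ΔR = 0.8548 − 0.619 = 0.2358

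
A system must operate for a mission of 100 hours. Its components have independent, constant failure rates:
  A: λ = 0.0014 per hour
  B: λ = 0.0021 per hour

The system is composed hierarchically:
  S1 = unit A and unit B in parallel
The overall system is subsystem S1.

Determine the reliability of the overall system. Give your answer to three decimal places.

R(A) = exp(−0.0014 × 100) = 0.86936
R(B) = exp(−0.0021 × 100) = 0.81058
Parallel (A and B): 1 − (1 − 0.86936)(1 − 0.81058) = 0.975

0.975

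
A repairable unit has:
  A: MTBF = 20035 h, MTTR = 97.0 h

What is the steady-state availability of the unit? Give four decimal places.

0.9952

A(A) = MTBF/(MTBF+MTTR) = 20035/(20035+97.0) = 0.9952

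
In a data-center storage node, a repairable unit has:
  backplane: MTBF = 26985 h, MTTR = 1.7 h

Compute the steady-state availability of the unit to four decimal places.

0.9999

A(backplane) = MTBF/(MTBF+MTTR) = 26985/(26985+1.7) = 0.9999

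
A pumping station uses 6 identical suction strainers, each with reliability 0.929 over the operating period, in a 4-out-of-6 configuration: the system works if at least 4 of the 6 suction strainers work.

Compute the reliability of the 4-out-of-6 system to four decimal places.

R = Σ_{i=4}^{6} C(6,i) p^i (1−p)^{6−i} with p = 0.929
C(6,4)·0.929^4·0.071^2 = 0.056321
C(6,5)·0.929^5·0.071^1 = 0.294773
C(6,6)·0.929^6·0.071^0 = 0.642827
Sum = 0.9939

0.9939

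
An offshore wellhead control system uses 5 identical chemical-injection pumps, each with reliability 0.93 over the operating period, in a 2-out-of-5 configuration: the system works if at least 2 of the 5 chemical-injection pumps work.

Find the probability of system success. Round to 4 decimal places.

0.9999

R = Σ_{i=2}^{5} C(5,i) p^i (1−p)^{5−i} with p = 0.93
C(5,2)·0.93^2·0.07^3 = 0.002967
C(5,3)·0.93^3·0.07^2 = 0.039413
C(5,4)·0.93^4·0.07^1 = 0.261818
C(5,5)·0.93^5·0.07^0 = 0.695688
Sum = 0.9999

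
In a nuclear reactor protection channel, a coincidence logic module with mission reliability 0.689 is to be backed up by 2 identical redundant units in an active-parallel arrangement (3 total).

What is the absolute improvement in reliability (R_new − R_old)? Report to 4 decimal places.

0.2809

R_before = 0.689
R_after = 1 − (1 − 0.689)^3 = 0.9699
ΔR = 0.9699 − 0.689 = 0.2809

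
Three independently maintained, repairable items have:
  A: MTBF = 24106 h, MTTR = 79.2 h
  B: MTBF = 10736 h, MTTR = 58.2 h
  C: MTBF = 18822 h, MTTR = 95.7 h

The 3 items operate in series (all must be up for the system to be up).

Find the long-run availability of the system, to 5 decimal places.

0.98634

A(A) = MTBF/(MTBF+MTTR) = 24106/(24106+79.2) = 0.996725
A(B) = MTBF/(MTBF+MTTR) = 10736/(10736+58.2) = 0.994608
A(C) = MTBF/(MTBF+MTTR) = 18822/(18822+95.7) = 0.994941
Series availability: 0.996725 × 0.994608 × 0.994941 = 0.98634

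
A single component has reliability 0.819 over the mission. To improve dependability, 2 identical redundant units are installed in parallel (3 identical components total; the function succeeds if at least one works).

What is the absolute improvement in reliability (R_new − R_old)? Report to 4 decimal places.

0.1751

R_before = 0.819
R_after = 1 − (1 − 0.819)^3 = 0.9941
ΔR = 0.9941 − 0.819 = 0.1751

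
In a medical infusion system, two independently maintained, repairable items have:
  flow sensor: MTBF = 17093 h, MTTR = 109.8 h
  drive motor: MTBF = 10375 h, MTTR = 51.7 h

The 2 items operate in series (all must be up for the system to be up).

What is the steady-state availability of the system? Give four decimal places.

A(flow sensor) = MTBF/(MTBF+MTTR) = 17093/(17093+109.8) = 0.993617
A(drive motor) = MTBF/(MTBF+MTTR) = 10375/(10375+51.7) = 0.995042
Series availability: 0.993617 × 0.995042 = 0.9887

0.9887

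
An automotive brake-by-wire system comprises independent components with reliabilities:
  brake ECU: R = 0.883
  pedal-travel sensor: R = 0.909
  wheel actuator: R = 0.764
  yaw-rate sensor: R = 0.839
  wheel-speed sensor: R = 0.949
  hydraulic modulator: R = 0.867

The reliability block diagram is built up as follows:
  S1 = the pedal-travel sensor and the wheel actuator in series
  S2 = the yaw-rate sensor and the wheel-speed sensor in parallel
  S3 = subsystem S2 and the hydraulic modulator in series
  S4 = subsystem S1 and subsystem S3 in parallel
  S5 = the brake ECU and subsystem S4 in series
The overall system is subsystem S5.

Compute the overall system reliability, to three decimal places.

0.845

Series (pedal-travel sensor and wheel actuator): 0.90900 × 0.76400 = 0.69448
Parallel (yaw-rate sensor and wheel-speed sensor): 1 − (1 − 0.83900)(1 − 0.94900) = 0.99179
Series ([0.99179] and hydraulic modulator): 0.99179 × 0.86700 = 0.85988
Parallel ([0.69448] and [0.85988]): 1 − (1 − 0.69448)(1 − 0.85988) = 0.95719
Series (brake ECU and [0.95719]): 0.88300 × 0.95719 = 0.845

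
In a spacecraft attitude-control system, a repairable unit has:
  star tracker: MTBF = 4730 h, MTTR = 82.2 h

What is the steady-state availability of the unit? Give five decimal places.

0.98292

A(star tracker) = MTBF/(MTBF+MTTR) = 4730/(4730+82.2) = 0.98292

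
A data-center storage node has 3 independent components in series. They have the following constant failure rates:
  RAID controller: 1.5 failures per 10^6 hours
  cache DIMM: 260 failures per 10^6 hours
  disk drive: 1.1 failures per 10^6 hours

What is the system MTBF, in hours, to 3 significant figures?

3810

Series of exponential components: λ_sys = Σ λ_i
λ_sys = 0.0000015 + 0.00026 + 0.0000011 = 2.6260e-04 /h
MTBF = 1 / λ_sys = 3810 h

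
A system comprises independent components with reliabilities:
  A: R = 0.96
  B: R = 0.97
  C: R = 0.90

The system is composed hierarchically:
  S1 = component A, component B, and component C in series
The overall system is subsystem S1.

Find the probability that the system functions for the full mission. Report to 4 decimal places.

Series (A, B, and C): 0.960000 × 0.970000 × 0.900000 = 0.8381

0.8381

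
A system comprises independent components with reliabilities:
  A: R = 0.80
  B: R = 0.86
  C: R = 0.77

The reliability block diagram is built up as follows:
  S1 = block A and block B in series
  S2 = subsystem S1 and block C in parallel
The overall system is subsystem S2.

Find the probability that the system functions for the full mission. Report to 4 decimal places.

0.9282

Series (A and B): 0.800000 × 0.860000 = 0.688000
Parallel ([0.688000] and C): 1 − (1 − 0.688000)(1 − 0.770000) = 0.9282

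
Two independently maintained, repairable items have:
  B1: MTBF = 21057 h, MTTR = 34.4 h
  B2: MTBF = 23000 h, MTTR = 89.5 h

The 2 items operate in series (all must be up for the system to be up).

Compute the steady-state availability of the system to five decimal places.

0.99450

A(B1) = MTBF/(MTBF+MTTR) = 21057/(21057+34.4) = 0.998369
A(B2) = MTBF/(MTBF+MTTR) = 23000/(23000+89.5) = 0.996124
Series availability: 0.998369 × 0.996124 = 0.99450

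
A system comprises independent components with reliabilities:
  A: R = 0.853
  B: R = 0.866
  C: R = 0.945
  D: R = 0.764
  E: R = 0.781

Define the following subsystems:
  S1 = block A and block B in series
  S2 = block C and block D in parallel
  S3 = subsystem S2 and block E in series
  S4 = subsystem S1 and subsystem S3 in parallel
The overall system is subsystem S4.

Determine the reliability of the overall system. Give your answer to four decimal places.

Series (A and B): 0.853000 × 0.866000 = 0.738698
Parallel (C and D): 1 − (1 − 0.945000)(1 − 0.764000) = 0.987020
Series ([0.987020] and E): 0.987020 × 0.781000 = 0.770863
Parallel ([0.738698] and [0.770863]): 1 − (1 − 0.738698)(1 − 0.770863) = 0.9401

0.9401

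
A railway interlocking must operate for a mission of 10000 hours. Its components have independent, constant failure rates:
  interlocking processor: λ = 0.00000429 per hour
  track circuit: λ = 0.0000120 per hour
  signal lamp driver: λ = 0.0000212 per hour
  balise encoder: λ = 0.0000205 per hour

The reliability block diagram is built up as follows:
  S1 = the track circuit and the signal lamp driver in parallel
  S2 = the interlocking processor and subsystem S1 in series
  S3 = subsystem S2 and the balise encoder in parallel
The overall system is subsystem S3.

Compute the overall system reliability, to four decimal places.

R(interlocking processor) = exp(−0.00000429 × 10000) = 0.958007
R(track circuit) = exp(−0.0000120 × 10000) = 0.886920
R(signal lamp driver) = exp(−0.0000212 × 10000) = 0.808965
R(balise encoder) = exp(−0.0000205 × 10000) = 0.814647
Parallel (track circuit and signal lamp driver): 1 − (1 − 0.886920)(1 − 0.808965) = 0.978398
Series (interlocking processor and [0.978398]): 0.958007 × 0.978398 = 0.937312
Parallel ([0.937312] and balise encoder): 1 − (1 − 0.937312)(1 − 0.814647) = 0.9884

0.9884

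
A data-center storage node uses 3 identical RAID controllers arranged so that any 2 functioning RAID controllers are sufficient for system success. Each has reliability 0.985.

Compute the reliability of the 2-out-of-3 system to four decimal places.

R = Σ_{i=2}^{3} C(3,i) p^i (1−p)^{3−i} with p = 0.985
C(3,2)·0.985^2·0.015^1 = 0.043660
C(3,3)·0.985^3·0.015^0 = 0.955672
Sum = 0.9993

0.9993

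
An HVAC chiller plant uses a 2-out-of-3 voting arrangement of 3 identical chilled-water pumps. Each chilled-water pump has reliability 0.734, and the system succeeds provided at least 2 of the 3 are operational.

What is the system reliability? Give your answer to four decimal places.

R = Σ_{i=2}^{3} C(3,i) p^i (1−p)^{3−i} with p = 0.734
C(3,2)·0.734^2·0.266^1 = 0.429927
C(3,3)·0.734^3·0.266^0 = 0.395447
Sum = 0.8254

0.8254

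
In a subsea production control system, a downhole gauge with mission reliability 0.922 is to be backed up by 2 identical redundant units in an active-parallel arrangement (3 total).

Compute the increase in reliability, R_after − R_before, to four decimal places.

R_before = 0.922
R_after = 1 − (1 − 0.922)^3 = 0.9995
ΔR = 0.9995 − 0.922 = 0.0775

0.0775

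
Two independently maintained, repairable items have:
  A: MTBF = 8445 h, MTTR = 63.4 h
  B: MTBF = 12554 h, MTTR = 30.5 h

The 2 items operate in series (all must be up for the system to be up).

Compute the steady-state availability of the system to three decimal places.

0.990

A(A) = MTBF/(MTBF+MTTR) = 8445/(8445+63.4) = 0.992549
A(B) = MTBF/(MTBF+MTTR) = 12554/(12554+30.5) = 0.997576
Series availability: 0.992549 × 0.997576 = 0.990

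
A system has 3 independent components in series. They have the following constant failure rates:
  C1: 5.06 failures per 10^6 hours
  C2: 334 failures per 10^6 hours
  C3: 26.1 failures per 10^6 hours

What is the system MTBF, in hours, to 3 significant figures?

Series of exponential components: λ_sys = Σ λ_i
λ_sys = 0.00000506 + 0.000334 + 0.0000261 = 3.6516e-04 /h
MTBF = 1 / λ_sys = 2740 h

2740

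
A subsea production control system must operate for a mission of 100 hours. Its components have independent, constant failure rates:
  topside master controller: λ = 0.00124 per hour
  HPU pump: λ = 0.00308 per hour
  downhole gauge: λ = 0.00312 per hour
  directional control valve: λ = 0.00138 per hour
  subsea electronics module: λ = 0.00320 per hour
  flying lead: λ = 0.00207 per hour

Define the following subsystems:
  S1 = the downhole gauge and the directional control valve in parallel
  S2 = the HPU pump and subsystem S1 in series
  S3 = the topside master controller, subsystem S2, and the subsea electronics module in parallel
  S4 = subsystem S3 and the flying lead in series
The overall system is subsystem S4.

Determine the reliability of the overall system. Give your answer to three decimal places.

R(topside master controller) = exp(−0.00124 × 100) = 0.88338
R(HPU pump) = exp(−0.00308 × 100) = 0.73492
R(downhole gauge) = exp(−0.00312 × 100) = 0.73198
R(directional control valve) = exp(−0.00138 × 100) = 0.87110
R(subsea electronics module) = exp(−0.00320 × 100) = 0.72615
R(flying lead) = exp(−0.00207 × 100) = 0.81302
Parallel (downhole gauge and directional control valve): 1 − (1 − 0.73198)(1 − 0.87110) = 0.96545
Series (HPU pump and [0.96545]): 0.73492 × 0.96545 = 0.70953
Parallel (topside master controller, [0.70953], and subsea electronics module): 1 − (1 − 0.88338)(1 − 0.70953)(1 − 0.72615) = 0.99072
Series ([0.99072] and flying lead): 0.99072 × 0.81302 = 0.805

0.805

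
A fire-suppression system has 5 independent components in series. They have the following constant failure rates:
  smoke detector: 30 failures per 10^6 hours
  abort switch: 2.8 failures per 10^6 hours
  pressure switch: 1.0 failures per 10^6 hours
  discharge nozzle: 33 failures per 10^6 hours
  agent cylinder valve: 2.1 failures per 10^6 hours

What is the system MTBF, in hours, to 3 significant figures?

14500

Series of exponential components: λ_sys = Σ λ_i
λ_sys = 0.000030 + 0.0000028 + 0.0000010 + 0.000033 + 0.0000021 = 6.8900e-05 /h
MTBF = 1 / λ_sys = 14500 h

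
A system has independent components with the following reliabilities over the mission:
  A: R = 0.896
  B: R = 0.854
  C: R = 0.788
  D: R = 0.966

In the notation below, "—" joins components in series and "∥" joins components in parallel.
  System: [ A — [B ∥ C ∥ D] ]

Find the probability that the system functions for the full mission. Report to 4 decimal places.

Parallel (B, C, and D): 1 − (1 − 0.854000)(1 − 0.788000)(1 − 0.966000) = 0.998948
Series (A and [0.998948]): 0.896000 × 0.998948 = 0.8951

0.8951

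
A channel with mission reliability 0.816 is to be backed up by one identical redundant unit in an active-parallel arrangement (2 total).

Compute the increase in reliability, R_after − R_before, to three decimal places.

0.150

R_before = 0.816
R_after = 1 − (1 − 0.816)^2 = 0.966
ΔR = 0.966 − 0.816 = 0.150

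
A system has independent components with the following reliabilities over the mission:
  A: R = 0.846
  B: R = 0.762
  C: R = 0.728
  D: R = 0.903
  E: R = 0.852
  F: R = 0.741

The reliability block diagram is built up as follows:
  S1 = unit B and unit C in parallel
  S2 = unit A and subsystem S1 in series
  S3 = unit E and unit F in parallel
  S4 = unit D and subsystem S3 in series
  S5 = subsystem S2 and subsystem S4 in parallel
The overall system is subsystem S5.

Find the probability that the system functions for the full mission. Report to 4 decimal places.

0.9725

Parallel (B and C): 1 − (1 − 0.762000)(1 − 0.728000) = 0.935264
Series (A and [0.935264]): 0.846000 × 0.935264 = 0.791233
Parallel (E and F): 1 − (1 − 0.852000)(1 − 0.741000) = 0.961668
Series (D and [0.961668]): 0.903000 × 0.961668 = 0.868386
Parallel ([0.791233] and [0.868386]): 1 − (1 − 0.791233)(1 − 0.868386) = 0.9725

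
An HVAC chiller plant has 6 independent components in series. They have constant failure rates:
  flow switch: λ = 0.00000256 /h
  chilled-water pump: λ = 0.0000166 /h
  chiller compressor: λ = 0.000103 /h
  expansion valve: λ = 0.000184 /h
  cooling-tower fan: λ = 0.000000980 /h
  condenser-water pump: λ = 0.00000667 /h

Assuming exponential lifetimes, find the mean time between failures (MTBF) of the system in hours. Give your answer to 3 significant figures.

Series of exponential components: λ_sys = Σ λ_i
λ_sys = 0.00000256 + 0.0000166 + 0.000103 + 0.000184 + 0.000000980 + 0.00000667 = 3.1381e-04 /h
MTBF = 1 / λ_sys = 3190 h

3190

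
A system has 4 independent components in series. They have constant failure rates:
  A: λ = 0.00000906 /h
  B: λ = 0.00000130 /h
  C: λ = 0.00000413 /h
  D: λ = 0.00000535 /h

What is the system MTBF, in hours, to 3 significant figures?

50400

Series of exponential components: λ_sys = Σ λ_i
λ_sys = 0.00000906 + 0.00000130 + 0.00000413 + 0.00000535 = 1.9840e-05 /h
MTBF = 1 / λ_sys = 50400 h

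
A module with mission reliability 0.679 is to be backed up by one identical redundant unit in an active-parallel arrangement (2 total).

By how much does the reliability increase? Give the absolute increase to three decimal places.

R_before = 0.679
R_after = 1 − (1 − 0.679)^2 = 0.897
ΔR = 0.897 − 0.679 = 0.218

0.218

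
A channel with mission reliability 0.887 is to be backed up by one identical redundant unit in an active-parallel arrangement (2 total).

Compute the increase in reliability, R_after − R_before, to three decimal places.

0.100

R_before = 0.887
R_after = 1 − (1 − 0.887)^2 = 0.987
ΔR = 0.987 − 0.887 = 0.100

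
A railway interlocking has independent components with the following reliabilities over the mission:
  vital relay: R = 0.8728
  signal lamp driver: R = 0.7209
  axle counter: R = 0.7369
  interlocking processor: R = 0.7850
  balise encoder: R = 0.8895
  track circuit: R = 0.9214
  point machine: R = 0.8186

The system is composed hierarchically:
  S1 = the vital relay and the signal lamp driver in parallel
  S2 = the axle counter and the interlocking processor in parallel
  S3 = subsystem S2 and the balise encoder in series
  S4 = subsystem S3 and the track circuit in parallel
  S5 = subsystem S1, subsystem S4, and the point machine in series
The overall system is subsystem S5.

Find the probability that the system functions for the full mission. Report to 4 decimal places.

Parallel (vital relay and signal lamp driver): 1 − (1 − 0.872800)(1 − 0.720900) = 0.964498
Parallel (axle counter and interlocking processor): 1 − (1 − 0.736900)(1 − 0.785000) = 0.943434
Series ([0.943434] and balise encoder): 0.943434 × 0.889500 = 0.839185
Parallel ([0.839185] and track circuit): 1 − (1 − 0.839185)(1 − 0.921400) = 0.987360
Series ([0.964498], [0.987360], and point machine): 0.964498 × 0.987360 × 0.818600 = 0.7796

0.7796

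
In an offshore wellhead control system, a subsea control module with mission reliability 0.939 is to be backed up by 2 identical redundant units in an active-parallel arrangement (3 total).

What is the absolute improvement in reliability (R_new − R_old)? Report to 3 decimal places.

0.061

R_before = 0.939
R_after = 1 − (1 − 0.939)^3 = 1.000
ΔR = 1.000 − 0.939 = 0.061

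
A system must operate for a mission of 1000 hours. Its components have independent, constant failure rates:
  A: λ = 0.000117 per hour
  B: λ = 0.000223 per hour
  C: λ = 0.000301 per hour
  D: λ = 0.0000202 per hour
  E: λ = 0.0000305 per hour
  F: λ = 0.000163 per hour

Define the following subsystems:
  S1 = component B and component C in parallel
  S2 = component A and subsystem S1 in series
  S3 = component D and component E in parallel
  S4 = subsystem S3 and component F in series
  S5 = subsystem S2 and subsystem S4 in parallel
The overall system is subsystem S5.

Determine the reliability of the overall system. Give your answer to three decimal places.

R(A) = exp(−0.000117 × 1000) = 0.88959
R(B) = exp(−0.000223 × 1000) = 0.80011
R(C) = exp(−0.000301 × 1000) = 0.74008
R(D) = exp(−0.0000202 × 1000) = 0.98000
R(E) = exp(−0.0000305 × 1000) = 0.96996
R(F) = exp(−0.000163 × 1000) = 0.84959
Parallel (B and C): 1 − (1 − 0.80011)(1 − 0.74008) = 0.94804
Series (A and [0.94804]): 0.88959 × 0.94804 = 0.84337
Parallel (D and E): 1 − (1 − 0.98000)(1 − 0.96996) = 0.99940
Series ([0.99940] and F): 0.99940 × 0.84959 = 0.84908
Parallel ([0.84337] and [0.84908]): 1 − (1 − 0.84337)(1 − 0.84908) = 0.976

0.976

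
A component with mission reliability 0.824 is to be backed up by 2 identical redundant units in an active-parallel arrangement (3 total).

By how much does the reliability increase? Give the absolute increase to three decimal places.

0.171

R_before = 0.824
R_after = 1 − (1 − 0.824)^3 = 0.995
ΔR = 0.995 − 0.824 = 0.171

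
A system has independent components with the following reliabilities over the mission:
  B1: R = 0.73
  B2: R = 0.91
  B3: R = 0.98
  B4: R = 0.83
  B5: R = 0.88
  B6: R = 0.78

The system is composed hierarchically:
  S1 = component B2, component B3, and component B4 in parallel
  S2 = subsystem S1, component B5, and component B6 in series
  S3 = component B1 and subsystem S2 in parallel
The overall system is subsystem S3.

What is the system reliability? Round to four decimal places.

0.9153

Parallel (B2, B3, and B4): 1 − (1 − 0.910000)(1 − 0.980000)(1 − 0.830000) = 0.999694
Series ([0.999694], B5, and B6): 0.999694 × 0.880000 × 0.780000 = 0.686190
Parallel (B1 and [0.686190]): 1 − (1 − 0.730000)(1 − 0.686190) = 0.9153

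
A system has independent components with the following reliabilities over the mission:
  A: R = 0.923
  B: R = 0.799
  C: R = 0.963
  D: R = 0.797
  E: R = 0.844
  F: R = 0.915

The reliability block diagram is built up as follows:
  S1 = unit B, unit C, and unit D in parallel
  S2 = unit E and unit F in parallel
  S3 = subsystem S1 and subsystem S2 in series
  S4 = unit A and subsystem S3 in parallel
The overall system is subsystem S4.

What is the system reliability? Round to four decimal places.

Parallel (B, C, and D): 1 − (1 − 0.799000)(1 − 0.963000)(1 − 0.797000) = 0.998490
Parallel (E and F): 1 − (1 − 0.844000)(1 − 0.915000) = 0.986740
Series ([0.998490] and [0.986740]): 0.998490 × 0.986740 = 0.985250
Parallel (A and [0.985250]): 1 − (1 − 0.923000)(1 − 0.985250) = 0.9989

0.9989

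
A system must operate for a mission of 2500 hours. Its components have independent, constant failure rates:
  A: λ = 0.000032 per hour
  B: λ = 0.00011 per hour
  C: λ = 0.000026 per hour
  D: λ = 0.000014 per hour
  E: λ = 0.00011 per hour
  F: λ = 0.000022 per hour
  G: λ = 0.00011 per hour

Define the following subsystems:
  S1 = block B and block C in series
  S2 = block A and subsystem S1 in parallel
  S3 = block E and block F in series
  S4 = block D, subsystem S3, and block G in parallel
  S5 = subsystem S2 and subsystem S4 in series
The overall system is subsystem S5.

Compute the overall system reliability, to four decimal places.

R(A) = exp(−0.000032 × 2500) = 0.923116
R(B) = exp(−0.00011 × 2500) = 0.759572
R(C) = exp(−0.000026 × 2500) = 0.937067
R(D) = exp(−0.000014 × 2500) = 0.965605
R(E) = exp(−0.00011 × 2500) = 0.759572
R(F) = exp(−0.000022 × 2500) = 0.946485
R(G) = exp(−0.00011 × 2500) = 0.759572
Series (B and C): 0.759572 × 0.937067 = 0.711770
Parallel (A and [0.711770]): 1 − (1 − 0.923116)(1 − 0.711770) = 0.977840
Series (E and F): 0.759572 × 0.946485 = 0.718924
Parallel (D, [0.718924], and G): 1 − (1 − 0.965605)(1 − 0.718924)(1 − 0.759572) = 0.997676
Series ([0.977840] and [0.997676]): 0.977840 × 0.997676 = 0.9756

0.9756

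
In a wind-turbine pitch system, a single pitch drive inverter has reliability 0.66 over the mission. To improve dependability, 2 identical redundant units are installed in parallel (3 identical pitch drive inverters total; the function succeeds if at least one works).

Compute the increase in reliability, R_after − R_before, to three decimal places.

R_before = 0.66
R_after = 1 − (1 − 0.66)^3 = 0.961
ΔR = 0.961 − 0.66 = 0.301

0.301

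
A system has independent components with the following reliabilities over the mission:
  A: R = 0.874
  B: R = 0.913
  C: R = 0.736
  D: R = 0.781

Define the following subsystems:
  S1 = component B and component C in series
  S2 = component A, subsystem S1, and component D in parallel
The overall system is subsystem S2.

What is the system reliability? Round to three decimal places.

Series (B and C): 0.91300 × 0.73600 = 0.67197
Parallel (A, [0.67197], and D): 1 − (1 − 0.87400)(1 − 0.67197)(1 − 0.78100) = 0.991

0.991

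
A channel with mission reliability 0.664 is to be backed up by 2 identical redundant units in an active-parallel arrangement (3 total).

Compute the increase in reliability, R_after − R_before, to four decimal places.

0.2981

R_before = 0.664
R_after = 1 − (1 − 0.664)^3 = 0.9621
ΔR = 0.9621 − 0.664 = 0.2981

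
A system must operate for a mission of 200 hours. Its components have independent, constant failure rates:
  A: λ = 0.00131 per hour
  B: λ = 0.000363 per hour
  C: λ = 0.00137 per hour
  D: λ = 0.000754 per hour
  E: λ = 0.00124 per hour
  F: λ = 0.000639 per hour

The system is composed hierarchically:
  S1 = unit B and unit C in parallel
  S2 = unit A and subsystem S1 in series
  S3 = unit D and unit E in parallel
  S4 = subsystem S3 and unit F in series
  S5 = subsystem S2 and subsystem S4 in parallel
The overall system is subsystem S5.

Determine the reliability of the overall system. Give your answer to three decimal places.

0.964

R(A) = exp(−0.00131 × 200) = 0.76951
R(B) = exp(−0.000363 × 200) = 0.92997
R(C) = exp(−0.00137 × 200) = 0.76033
R(D) = exp(−0.000754 × 200) = 0.86002
R(E) = exp(−0.00124 × 200) = 0.78036
R(F) = exp(−0.000639 × 200) = 0.88003
Parallel (B and C): 1 − (1 − 0.92997)(1 − 0.76033) = 0.98322
Series (A and [0.98322]): 0.76951 × 0.98322 = 0.75660
Parallel (D and E): 1 − (1 − 0.86002)(1 − 0.78036) = 0.96925
Series ([0.96925] and F): 0.96925 × 0.88003 = 0.85297
Parallel ([0.75660] and [0.85297]): 1 − (1 − 0.75660)(1 − 0.85297) = 0.964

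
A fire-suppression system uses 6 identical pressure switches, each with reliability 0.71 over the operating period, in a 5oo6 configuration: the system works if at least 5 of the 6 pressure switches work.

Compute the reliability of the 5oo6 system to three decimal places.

0.442

R = Σ_{i=5}^{6} C(6,i) p^i (1−p)^{6−i} with p = 0.71
C(6,5)·0.71^5·0.29^1 = 0.31394
C(6,6)·0.71^6·0.29^0 = 0.12810
Sum = 0.442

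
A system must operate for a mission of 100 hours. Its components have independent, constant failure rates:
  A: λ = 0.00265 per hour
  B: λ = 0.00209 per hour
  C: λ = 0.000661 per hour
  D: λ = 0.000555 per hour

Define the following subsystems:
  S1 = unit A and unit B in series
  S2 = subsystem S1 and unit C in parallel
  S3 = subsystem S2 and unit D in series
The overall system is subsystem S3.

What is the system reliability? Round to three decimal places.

0.923

R(A) = exp(−0.00265 × 100) = 0.76721
R(B) = exp(−0.00209 × 100) = 0.81140
R(C) = exp(−0.000661 × 100) = 0.93604
R(D) = exp(−0.000555 × 100) = 0.94601
Series (A and B): 0.76721 × 0.81140 = 0.62251
Parallel ([0.62251] and C): 1 − (1 − 0.62251)(1 − 0.93604) = 0.97586
Series ([0.97586] and D): 0.97586 × 0.94601 = 0.923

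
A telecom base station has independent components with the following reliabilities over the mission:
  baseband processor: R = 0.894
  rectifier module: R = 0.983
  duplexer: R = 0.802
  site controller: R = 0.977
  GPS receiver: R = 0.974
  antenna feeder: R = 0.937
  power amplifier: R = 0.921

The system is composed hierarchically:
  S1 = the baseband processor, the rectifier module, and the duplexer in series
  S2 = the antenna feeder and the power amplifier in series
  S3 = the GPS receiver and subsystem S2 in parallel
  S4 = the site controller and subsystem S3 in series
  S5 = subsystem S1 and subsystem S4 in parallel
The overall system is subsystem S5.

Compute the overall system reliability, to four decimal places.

Series (baseband processor, rectifier module, and duplexer): 0.894000 × 0.983000 × 0.802000 = 0.704799
Series (antenna feeder and power amplifier): 0.937000 × 0.921000 = 0.862977
Parallel (GPS receiver and [0.862977]): 1 − (1 − 0.974000)(1 − 0.862977) = 0.996437
Series (site controller and [0.996437]): 0.977000 × 0.996437 = 0.973519
Parallel ([0.704799] and [0.973519]): 1 − (1 − 0.704799)(1 − 0.973519) = 0.9922

0.9922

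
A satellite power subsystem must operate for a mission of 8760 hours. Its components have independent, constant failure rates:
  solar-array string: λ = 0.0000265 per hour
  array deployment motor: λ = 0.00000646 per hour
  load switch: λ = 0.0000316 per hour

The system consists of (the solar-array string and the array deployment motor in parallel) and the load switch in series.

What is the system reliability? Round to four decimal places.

R(solar-array string) = exp(−0.0000265 × 8760) = 0.792835
R(array deployment motor) = exp(−0.00000646 × 8760) = 0.944982
R(load switch) = exp(−0.0000316 × 8760) = 0.758194
Parallel (solar-array string and array deployment motor): 1 − (1 − 0.792835)(1 − 0.944982) = 0.988602
Series ([0.988602] and load switch): 0.988602 × 0.758194 = 0.7496

0.7496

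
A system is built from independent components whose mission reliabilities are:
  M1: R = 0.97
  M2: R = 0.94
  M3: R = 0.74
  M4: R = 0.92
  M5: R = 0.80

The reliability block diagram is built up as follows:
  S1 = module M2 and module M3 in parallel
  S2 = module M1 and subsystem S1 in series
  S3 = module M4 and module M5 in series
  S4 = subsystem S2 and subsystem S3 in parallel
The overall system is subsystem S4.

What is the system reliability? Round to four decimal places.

0.9881

Parallel (M2 and M3): 1 − (1 − 0.940000)(1 − 0.740000) = 0.984400
Series (M1 and [0.984400]): 0.970000 × 0.984400 = 0.954868
Series (M4 and M5): 0.920000 × 0.800000 = 0.736000
Parallel ([0.954868] and [0.736000]): 1 − (1 − 0.954868)(1 − 0.736000) = 0.9881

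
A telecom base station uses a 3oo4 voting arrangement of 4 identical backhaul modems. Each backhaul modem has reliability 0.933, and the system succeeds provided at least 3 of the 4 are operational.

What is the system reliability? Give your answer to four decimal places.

R = Σ_{i=3}^{4} C(4,i) p^i (1−p)^{4−i} with p = 0.933
C(4,3)·0.933^3·0.067^1 = 0.217661
C(4,4)·0.933^4·0.067^0 = 0.757751
Sum = 0.9754

0.9754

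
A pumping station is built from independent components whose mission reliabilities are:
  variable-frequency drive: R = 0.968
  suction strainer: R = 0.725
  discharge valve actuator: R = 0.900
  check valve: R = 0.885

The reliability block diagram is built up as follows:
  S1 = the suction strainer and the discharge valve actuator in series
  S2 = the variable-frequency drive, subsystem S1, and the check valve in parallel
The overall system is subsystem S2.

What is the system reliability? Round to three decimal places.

0.999

Series (suction strainer and discharge valve actuator): 0.72500 × 0.90000 = 0.65250
Parallel (variable-frequency drive, [0.65250], and check valve): 1 − (1 − 0.96800)(1 − 0.65250)(1 − 0.88500) = 0.999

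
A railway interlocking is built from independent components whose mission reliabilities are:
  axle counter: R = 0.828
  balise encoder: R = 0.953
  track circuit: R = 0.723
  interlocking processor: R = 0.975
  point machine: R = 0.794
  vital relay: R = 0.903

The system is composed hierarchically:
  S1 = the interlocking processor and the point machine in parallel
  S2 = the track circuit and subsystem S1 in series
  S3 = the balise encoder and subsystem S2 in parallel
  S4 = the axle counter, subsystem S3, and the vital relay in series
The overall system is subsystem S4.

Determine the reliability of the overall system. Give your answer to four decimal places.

Parallel (interlocking processor and point machine): 1 − (1 − 0.975000)(1 − 0.794000) = 0.994850
Series (track circuit and [0.994850]): 0.723000 × 0.994850 = 0.719277
Parallel (balise encoder and [0.719277]): 1 − (1 − 0.953000)(1 − 0.719277) = 0.986806
Series (axle counter, [0.986806], and vital relay): 0.828000 × 0.986806 × 0.903000 = 0.7378

0.7378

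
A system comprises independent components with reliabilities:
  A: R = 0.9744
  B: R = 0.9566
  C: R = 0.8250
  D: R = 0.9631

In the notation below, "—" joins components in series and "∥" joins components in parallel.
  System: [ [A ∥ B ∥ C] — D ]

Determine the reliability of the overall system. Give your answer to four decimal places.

0.9629

Parallel (A, B, and C): 1 − (1 − 0.974400)(1 − 0.956600)(1 − 0.825000) = 0.999806
Series ([0.999806] and D): 0.999806 × 0.963100 = 0.9629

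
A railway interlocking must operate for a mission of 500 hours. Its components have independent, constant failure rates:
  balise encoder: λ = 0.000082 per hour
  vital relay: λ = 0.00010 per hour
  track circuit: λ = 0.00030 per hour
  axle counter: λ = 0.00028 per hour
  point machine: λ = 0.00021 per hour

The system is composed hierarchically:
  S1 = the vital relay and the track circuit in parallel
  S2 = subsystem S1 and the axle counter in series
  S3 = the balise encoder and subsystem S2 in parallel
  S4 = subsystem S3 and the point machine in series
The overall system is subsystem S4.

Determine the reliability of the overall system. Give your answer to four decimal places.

0.8954

R(balise encoder) = exp(−0.000082 × 500) = 0.959829
R(vital relay) = exp(−0.00010 × 500) = 0.951229
R(track circuit) = exp(−0.00030 × 500) = 0.860708
R(axle counter) = exp(−0.00028 × 500) = 0.869358
R(point machine) = exp(−0.00021 × 500) = 0.900325
Parallel (vital relay and track circuit): 1 − (1 − 0.951229)(1 − 0.860708) = 0.993207
Series ([0.993207] and axle counter): 0.993207 × 0.869358 = 0.863452
Parallel (balise encoder and [0.863452]): 1 − (1 − 0.959829)(1 − 0.863452) = 0.994515
Series ([0.994515] and point machine): 0.994515 × 0.900325 = 0.8954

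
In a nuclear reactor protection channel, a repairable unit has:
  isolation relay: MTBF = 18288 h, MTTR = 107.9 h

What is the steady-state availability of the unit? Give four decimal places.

0.9941

A(isolation relay) = MTBF/(MTBF+MTTR) = 18288/(18288+107.9) = 0.9941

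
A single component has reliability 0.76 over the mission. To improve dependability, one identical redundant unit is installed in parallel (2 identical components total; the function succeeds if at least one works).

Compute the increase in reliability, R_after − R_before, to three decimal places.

0.182

R_before = 0.76
R_after = 1 − (1 − 0.76)^2 = 0.942
ΔR = 0.942 − 0.76 = 0.182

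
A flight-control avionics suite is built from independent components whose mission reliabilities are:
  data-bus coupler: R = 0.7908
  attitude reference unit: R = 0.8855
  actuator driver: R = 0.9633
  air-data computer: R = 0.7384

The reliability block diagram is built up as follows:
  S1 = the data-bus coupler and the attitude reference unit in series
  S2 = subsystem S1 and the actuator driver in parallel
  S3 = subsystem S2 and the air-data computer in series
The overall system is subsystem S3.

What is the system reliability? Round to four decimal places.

Series (data-bus coupler and attitude reference unit): 0.790800 × 0.885500 = 0.700253
Parallel ([0.700253] and actuator driver): 1 − (1 − 0.700253)(1 − 0.963300) = 0.988999
Series ([0.988999] and air-data computer): 0.988999 × 0.738400 = 0.7303

0.7303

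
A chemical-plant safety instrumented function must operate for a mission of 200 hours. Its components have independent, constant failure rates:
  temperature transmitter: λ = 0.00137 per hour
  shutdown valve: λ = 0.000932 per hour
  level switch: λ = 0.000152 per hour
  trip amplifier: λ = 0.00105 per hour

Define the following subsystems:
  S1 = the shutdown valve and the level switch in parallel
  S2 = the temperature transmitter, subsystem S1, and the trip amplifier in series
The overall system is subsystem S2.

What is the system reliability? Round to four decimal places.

R(temperature transmitter) = exp(−0.00137 × 200) = 0.760332
R(shutdown valve) = exp(−0.000932 × 200) = 0.829942
R(level switch) = exp(−0.000152 × 200) = 0.970057
R(trip amplifier) = exp(−0.00105 × 200) = 0.810584
Parallel (shutdown valve and level switch): 1 − (1 − 0.829942)(1 − 0.970057) = 0.994908
Series (temperature transmitter, [0.994908], and trip amplifier): 0.760332 × 0.994908 × 0.810584 = 0.6132

0.6132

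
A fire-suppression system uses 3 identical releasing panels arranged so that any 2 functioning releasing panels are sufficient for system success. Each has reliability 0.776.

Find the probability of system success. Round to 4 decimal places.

R = Σ_{i=2}^{3} C(3,i) p^i (1−p)^{3−i} with p = 0.776
C(3,2)·0.776^2·0.224^1 = 0.404662
C(3,3)·0.776^3·0.224^0 = 0.467289
Sum = 0.8720

0.8720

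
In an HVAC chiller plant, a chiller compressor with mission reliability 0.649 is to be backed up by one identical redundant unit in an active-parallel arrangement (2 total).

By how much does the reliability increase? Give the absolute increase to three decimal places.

R_before = 0.649
R_after = 1 − (1 − 0.649)^2 = 0.877
ΔR = 0.877 − 0.649 = 0.228

0.228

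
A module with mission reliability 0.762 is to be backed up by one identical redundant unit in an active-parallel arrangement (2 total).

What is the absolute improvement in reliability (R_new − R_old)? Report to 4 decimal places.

0.1814

R_before = 0.762
R_after = 1 − (1 − 0.762)^2 = 0.9434
ΔR = 0.9434 − 0.762 = 0.1814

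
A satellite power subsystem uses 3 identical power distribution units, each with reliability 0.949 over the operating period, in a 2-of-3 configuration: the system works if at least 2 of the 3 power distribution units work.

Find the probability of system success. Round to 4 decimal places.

R = Σ_{i=2}^{3} C(3,i) p^i (1−p)^{3−i} with p = 0.949
C(3,2)·0.949^2·0.051^1 = 0.137792
C(3,3)·0.949^3·0.051^0 = 0.854670
Sum = 0.9925

0.9925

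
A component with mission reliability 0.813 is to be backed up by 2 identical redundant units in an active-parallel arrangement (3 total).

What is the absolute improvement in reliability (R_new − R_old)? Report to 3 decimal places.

R_before = 0.813
R_after = 1 − (1 − 0.813)^3 = 0.993
ΔR = 0.993 − 0.813 = 0.180

0.180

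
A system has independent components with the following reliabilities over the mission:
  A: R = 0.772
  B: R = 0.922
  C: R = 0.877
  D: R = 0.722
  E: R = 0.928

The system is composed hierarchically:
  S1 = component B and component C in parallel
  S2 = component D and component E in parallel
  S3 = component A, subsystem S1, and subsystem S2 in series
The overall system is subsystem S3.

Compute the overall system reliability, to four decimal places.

Parallel (B and C): 1 − (1 − 0.922000)(1 − 0.877000) = 0.990406
Parallel (D and E): 1 − (1 − 0.722000)(1 − 0.928000) = 0.979984
Series (A, [0.990406], and [0.979984]): 0.772000 × 0.990406 × 0.979984 = 0.7493

0.7493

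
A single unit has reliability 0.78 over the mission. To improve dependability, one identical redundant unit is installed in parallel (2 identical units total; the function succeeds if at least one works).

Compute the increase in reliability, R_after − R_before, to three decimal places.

R_before = 0.78
R_after = 1 − (1 − 0.78)^2 = 0.952
ΔR = 0.952 − 0.78 = 0.172

0.172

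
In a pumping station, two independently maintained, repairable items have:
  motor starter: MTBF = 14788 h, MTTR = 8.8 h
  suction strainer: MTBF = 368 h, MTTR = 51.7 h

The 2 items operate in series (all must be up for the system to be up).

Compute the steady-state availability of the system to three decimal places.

A(motor starter) = MTBF/(MTBF+MTTR) = 14788/(14788+8.8) = 0.999405
A(suction strainer) = MTBF/(MTBF+MTTR) = 368/(368+51.7) = 0.876817
Series availability: 0.999405 × 0.876817 = 0.876

0.876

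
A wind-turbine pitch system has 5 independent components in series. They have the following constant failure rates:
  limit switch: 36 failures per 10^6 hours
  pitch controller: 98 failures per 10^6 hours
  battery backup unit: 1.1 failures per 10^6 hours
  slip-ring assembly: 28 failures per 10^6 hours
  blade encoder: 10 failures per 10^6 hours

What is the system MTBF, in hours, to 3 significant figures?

Series of exponential components: λ_sys = Σ λ_i
λ_sys = 0.000036 + 0.000098 + 0.0000011 + 0.000028 + 0.000010 = 1.7310e-04 /h
MTBF = 1 / λ_sys = 5780 h

5780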